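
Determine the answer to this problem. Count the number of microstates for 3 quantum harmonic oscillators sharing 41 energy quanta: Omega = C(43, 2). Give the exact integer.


Step 1: Use binomial coefficient C(43, 2)
Step 2: Numerator = 43! / 41!
Step 3: Denominator = 2!
Step 4: Omega = 903

903


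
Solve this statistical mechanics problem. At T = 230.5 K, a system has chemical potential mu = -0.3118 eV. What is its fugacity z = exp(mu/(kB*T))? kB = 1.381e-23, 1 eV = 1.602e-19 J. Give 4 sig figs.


Step 1: Convert mu to Joules: -0.3118*1.602e-19 = -4.995e-20 J
Step 2: kB*T = 1.381e-23*230.5 = 3.183e-21 J
Step 3: mu/(kB*T) = -15.69
Step 4: z = exp(-15.69) = 1.532e-07

1.532e-07


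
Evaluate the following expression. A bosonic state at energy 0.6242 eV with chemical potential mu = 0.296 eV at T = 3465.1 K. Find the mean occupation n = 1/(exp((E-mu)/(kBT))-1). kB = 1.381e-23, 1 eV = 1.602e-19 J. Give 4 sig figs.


Step 1: (E - mu) = 0.3282 eV
Step 2: x = (E-mu)*eV/(kB*T) = 0.3282*1.602e-19/(1.381e-23*3465.1) = 1.099
Step 3: exp(x) = 3
Step 4: n = 1/(exp(x)-1) = 0.4999

0.4999


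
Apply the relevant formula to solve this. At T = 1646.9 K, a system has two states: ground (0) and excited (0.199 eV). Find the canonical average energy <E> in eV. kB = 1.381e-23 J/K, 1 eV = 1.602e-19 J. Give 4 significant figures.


Step 1: beta*E = 0.199*1.602e-19/(1.381e-23*1646.9) = 1.402
Step 2: exp(-beta*E) = 0.2462
Step 3: <E> = 0.199*0.2462/(1+0.2462) = 0.03931 eV

0.03931


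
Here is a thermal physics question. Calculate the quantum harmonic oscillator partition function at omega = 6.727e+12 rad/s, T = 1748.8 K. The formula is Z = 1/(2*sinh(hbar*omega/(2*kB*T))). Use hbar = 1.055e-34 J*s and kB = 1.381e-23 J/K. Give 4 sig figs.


Step 1: Compute x = hbar*omega/(kB*T) = 1.055e-34*6.727e+12/(1.381e-23*1748.8) = 0.02939
Step 2: x/2 = 0.01469
Step 3: sinh(x/2) = 0.01469
Step 4: Z = 1/(2*0.01469) = 34.03

34.03


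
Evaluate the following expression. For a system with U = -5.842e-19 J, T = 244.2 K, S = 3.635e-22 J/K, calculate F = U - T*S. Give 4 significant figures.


Step 1: T*S = 244.2 * 3.635e-22 = 8.877e-20 J
Step 2: F = U - T*S = -5.842e-19 - 8.877e-20
Step 3: F = -6.73e-19 J

-6.73e-19


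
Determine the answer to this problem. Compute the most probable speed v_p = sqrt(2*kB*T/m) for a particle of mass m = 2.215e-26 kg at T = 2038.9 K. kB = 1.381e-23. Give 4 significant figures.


Step 1: Numerator = 2*kB*T = 2*1.381e-23*2038.9 = 5.631e-20
Step 2: Ratio = 5.631e-20 / 2.215e-26 = 2.542e+06
Step 3: v_p = sqrt(2.542e+06) = 1594 m/s

1594


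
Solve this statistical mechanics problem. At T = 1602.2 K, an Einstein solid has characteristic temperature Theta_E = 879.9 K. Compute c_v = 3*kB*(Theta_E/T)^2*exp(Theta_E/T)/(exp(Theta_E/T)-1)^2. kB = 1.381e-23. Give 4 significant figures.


Step 1: x = Theta_E/T = 879.9/1602.2 = 0.5492
Step 2: x^2 = 0.3016
Step 3: exp(x) = 1.732
Step 4: c_v = 3*1.381e-23*0.3016*1.732/(1.732-1)^2 = 4.04e-23

4.04e-23


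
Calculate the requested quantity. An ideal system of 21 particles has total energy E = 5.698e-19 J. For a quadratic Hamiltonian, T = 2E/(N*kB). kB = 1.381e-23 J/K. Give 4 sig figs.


Step 1: Numerator = 2*E = 2*5.698e-19 = 1.14e-18 J
Step 2: Denominator = N*kB = 21*1.381e-23 = 2.9e-22
Step 3: T = 1.14e-18 / 2.9e-22 = 3930 K

3930


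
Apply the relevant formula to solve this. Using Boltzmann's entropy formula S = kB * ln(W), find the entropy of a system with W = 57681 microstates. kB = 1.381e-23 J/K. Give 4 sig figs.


Step 1: ln(W) = ln(57681) = 10.96
Step 2: S = kB * ln(W) = 1.381e-23 * 10.96
Step 3: S = 1.514e-22 J/K

1.514e-22


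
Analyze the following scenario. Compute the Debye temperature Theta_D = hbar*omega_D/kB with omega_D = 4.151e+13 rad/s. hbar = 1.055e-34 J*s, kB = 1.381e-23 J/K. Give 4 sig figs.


Step 1: hbar*omega_D = 1.055e-34 * 4.151e+13 = 4.379e-21 J
Step 2: Theta_D = 4.379e-21 / 1.381e-23
Step 3: Theta_D = 317.1 K

317.1


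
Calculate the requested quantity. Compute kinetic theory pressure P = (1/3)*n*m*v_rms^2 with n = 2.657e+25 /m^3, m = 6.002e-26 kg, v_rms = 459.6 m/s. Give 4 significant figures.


Step 1: v_rms^2 = 459.6^2 = 2.112e+05
Step 2: n*m = 2.657e+25*6.002e-26 = 1.595
Step 3: P = (1/3)*1.595*2.112e+05 = 1.123e+05 Pa

1.123e+05


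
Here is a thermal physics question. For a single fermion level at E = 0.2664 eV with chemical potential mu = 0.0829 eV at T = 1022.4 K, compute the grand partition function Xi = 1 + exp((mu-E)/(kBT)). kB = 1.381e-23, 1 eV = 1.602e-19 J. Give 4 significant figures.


Step 1: (mu - E) = 0.0829 - 0.2664 = -0.1835 eV
Step 2: x = (mu-E)*eV/(kB*T) = -0.1835*1.602e-19/(1.381e-23*1022.4) = -2.082
Step 3: exp(x) = 0.1247
Step 4: Xi = 1 + 0.1247 = 1.125

1.125


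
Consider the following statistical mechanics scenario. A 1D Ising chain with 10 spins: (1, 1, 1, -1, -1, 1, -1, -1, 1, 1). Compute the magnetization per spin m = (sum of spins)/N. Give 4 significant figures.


Step 1: Count up spins (+1): 6, down spins (-1): 4
Step 2: Total magnetization M = 6 - 4 = 2
Step 3: m = M/N = 2/10 = 0.2

0.2


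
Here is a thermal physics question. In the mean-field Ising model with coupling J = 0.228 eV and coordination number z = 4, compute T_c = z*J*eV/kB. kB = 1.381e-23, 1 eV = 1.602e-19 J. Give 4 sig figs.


Step 1: z*J = 4*0.228 = 0.912 eV
Step 2: Convert to Joules: 0.912*1.602e-19 = 1.461e-19 J
Step 3: T_c = 1.461e-19 / 1.381e-23 = 1.058e+04 K

1.058e+04


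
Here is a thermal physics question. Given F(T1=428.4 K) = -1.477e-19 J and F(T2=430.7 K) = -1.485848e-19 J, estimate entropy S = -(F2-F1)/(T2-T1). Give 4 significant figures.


Step 1: dF = F2 - F1 = -1.485848e-19 - (-1.477e-19) = -8.848e-22 J
Step 2: dT = T2 - T1 = 430.7 - 428.4 = 2.3 K
Step 3: S = -dF/dT = -(-8.848e-22)/2.3 = 3.847e-22 J/K

3.847e-22


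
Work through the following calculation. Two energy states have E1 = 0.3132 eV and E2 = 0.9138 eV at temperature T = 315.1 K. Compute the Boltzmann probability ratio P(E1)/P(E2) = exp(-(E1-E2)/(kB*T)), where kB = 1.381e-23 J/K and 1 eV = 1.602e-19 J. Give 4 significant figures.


Step 1: Compute energy difference dE = E1 - E2 = 0.3132 - 0.9138 = -0.6006 eV
Step 2: Convert to Joules: dE_J = -0.6006 * 1.602e-19 = -9.622e-20 J
Step 3: Compute exponent = -dE_J / (kB * T) = -(-9.622e-20) / (1.381e-23 * 315.1) = 22.11
Step 4: P(E1)/P(E2) = exp(22.11) = 4.005e+09

4.005e+09


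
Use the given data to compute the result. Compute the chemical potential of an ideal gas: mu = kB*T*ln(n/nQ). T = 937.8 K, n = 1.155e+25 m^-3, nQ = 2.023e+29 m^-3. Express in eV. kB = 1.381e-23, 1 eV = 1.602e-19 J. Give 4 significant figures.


Step 1: n/nQ = 1.155e+25/2.023e+29 = 5.709e-05
Step 2: ln(n/nQ) = -9.771
Step 3: mu = kB*T*ln(n/nQ) = 1.295e-20*-9.771 = -1.265e-19 J
Step 4: Convert to eV: -1.265e-19/1.602e-19 = -0.7899 eV

-0.7899


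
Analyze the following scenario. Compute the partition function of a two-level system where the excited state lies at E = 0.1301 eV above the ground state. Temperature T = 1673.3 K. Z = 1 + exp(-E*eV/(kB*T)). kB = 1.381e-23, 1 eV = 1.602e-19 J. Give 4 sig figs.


Step 1: Compute beta*E = E*eV/(kB*T) = 0.1301*1.602e-19/(1.381e-23*1673.3) = 0.9019
Step 2: exp(-beta*E) = exp(-0.9019) = 0.4058
Step 3: Z = 1 + 0.4058 = 1.406

1.406


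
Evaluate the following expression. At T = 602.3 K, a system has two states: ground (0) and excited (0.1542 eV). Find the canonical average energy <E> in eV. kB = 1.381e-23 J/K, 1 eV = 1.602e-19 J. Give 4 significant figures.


Step 1: beta*E = 0.1542*1.602e-19/(1.381e-23*602.3) = 2.97
Step 2: exp(-beta*E) = 0.05131
Step 3: <E> = 0.1542*0.05131/(1+0.05131) = 0.007526 eV

0.007526


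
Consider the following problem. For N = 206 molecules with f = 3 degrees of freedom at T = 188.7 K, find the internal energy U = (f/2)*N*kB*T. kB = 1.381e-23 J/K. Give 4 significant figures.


Step 1: f/2 = 3/2 = 1.5
Step 2: N*kB*T = 206*1.381e-23*188.7 = 5.368e-19
Step 3: U = 1.5 * 5.368e-19 = 8.052e-19 J

8.052e-19


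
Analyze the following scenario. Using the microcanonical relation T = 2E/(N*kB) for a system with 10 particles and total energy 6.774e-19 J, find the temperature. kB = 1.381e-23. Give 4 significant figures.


Step 1: Numerator = 2*E = 2*6.774e-19 = 1.355e-18 J
Step 2: Denominator = N*kB = 10*1.381e-23 = 1.381e-22
Step 3: T = 1.355e-18 / 1.381e-22 = 9810 K

9810


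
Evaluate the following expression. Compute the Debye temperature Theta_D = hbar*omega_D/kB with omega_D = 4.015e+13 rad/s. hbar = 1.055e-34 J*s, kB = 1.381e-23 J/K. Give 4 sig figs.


Step 1: hbar*omega_D = 1.055e-34 * 4.015e+13 = 4.236e-21 J
Step 2: Theta_D = 4.236e-21 / 1.381e-23
Step 3: Theta_D = 306.7 K

306.7


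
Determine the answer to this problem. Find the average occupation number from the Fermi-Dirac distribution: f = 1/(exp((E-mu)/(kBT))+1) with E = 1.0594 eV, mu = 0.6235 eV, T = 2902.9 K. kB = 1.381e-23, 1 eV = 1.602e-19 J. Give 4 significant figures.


Step 1: (E - mu) = 1.0594 - 0.6235 = 0.4359 eV
Step 2: Convert: (E-mu)*eV = 6.983e-20 J
Step 3: x = (E-mu)*eV/(kB*T) = 1.742
Step 4: f = 1/(exp(1.742)+1) = 0.1491

0.1491


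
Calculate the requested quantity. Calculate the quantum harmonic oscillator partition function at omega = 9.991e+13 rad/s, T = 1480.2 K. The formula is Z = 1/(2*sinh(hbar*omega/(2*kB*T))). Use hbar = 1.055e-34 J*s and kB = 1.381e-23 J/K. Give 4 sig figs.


Step 1: Compute x = hbar*omega/(kB*T) = 1.055e-34*9.991e+13/(1.381e-23*1480.2) = 0.5156
Step 2: x/2 = 0.2578
Step 3: sinh(x/2) = 0.2607
Step 4: Z = 1/(2*0.2607) = 1.918

1.918


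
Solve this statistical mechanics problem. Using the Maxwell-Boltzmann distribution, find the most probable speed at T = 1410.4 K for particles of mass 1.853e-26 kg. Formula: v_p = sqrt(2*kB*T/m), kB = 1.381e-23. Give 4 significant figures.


Step 1: Numerator = 2*kB*T = 2*1.381e-23*1410.4 = 3.896e-20
Step 2: Ratio = 3.896e-20 / 1.853e-26 = 2.102e+06
Step 3: v_p = sqrt(2.102e+06) = 1450 m/s

1450


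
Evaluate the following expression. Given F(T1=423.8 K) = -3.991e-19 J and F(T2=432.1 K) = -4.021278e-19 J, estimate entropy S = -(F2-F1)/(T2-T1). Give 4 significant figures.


Step 1: dF = F2 - F1 = -4.021278e-19 - (-3.991e-19) = -3.0278e-21 J
Step 2: dT = T2 - T1 = 432.1 - 423.8 = 8.3 K
Step 3: S = -dF/dT = -(-3.0278e-21)/8.3 = 3.648e-22 J/K

3.648e-22


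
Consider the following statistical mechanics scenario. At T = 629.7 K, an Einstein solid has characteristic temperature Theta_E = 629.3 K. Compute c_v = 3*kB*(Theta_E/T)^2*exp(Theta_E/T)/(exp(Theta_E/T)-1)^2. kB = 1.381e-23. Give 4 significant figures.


Step 1: x = Theta_E/T = 629.3/629.7 = 0.9994
Step 2: x^2 = 0.9987
Step 3: exp(x) = 2.717
Step 4: c_v = 3*1.381e-23*0.9987*2.717/(2.717-1)^2 = 3.815e-23

3.815e-23


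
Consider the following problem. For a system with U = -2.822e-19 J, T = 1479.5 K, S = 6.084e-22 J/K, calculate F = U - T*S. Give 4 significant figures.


Step 1: T*S = 1479.5 * 6.084e-22 = 9.001e-19 J
Step 2: F = U - T*S = -2.822e-19 - 9.001e-19
Step 3: F = -1.182e-18 J

-1.182e-18


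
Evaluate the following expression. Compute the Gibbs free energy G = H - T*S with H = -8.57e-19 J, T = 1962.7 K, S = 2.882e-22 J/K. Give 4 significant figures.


Step 1: T*S = 1962.7 * 2.882e-22 = 5.657e-19 J
Step 2: G = H - T*S = -8.57e-19 - 5.657e-19
Step 3: G = -1.423e-18 J

-1.423e-18


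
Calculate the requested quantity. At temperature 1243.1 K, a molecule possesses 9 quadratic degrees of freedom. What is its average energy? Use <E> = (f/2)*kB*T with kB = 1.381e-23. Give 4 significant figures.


Step 1: f/2 = 9/2 = 4.5
Step 2: kB*T = 1.381e-23 * 1243.1 = 1.717e-20
Step 3: <E> = 4.5 * 1.717e-20 = 7.725e-20 J

7.725e-20


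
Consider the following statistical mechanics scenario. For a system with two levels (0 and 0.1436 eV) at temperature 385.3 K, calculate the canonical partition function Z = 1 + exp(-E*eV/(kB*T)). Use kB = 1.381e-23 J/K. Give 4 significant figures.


Step 1: Compute beta*E = E*eV/(kB*T) = 0.1436*1.602e-19/(1.381e-23*385.3) = 4.323
Step 2: exp(-beta*E) = exp(-4.323) = 0.01325
Step 3: Z = 1 + 0.01325 = 1.013

1.013


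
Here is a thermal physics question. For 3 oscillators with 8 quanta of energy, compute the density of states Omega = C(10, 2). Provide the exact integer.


Step 1: Use binomial coefficient C(10, 2)
Step 2: Numerator = 10! / 8!
Step 3: Denominator = 2!
Step 4: Omega = 45

45


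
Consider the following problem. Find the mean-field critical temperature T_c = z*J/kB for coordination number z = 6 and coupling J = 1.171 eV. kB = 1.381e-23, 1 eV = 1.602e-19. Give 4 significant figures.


Step 1: z*J = 6*1.171 = 7.026 eV
Step 2: Convert to Joules: 7.026*1.602e-19 = 1.126e-18 J
Step 3: T_c = 1.126e-18 / 1.381e-23 = 8.15e+04 K

8.15e+04


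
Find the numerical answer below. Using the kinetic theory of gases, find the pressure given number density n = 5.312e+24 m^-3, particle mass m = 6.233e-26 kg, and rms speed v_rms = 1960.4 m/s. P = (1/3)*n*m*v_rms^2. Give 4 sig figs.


Step 1: v_rms^2 = 1960.4^2 = 3.843e+06
Step 2: n*m = 5.312e+24*6.233e-26 = 0.3311
Step 3: P = (1/3)*0.3311*3.843e+06 = 4.242e+05 Pa

4.242e+05


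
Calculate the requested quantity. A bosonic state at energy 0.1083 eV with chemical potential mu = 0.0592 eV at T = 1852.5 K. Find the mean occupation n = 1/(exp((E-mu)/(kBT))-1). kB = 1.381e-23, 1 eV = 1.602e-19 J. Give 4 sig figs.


Step 1: (E - mu) = 0.0491 eV
Step 2: x = (E-mu)*eV/(kB*T) = 0.0491*1.602e-19/(1.381e-23*1852.5) = 0.3075
Step 3: exp(x) = 1.36
Step 4: n = 1/(exp(x)-1) = 2.778

2.778


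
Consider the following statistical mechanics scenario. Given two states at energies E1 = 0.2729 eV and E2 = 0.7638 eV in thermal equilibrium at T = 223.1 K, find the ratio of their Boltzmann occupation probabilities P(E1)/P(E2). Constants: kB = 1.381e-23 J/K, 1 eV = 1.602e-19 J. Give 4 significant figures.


Step 1: Compute energy difference dE = E1 - E2 = 0.2729 - 0.7638 = -0.4909 eV
Step 2: Convert to Joules: dE_J = -0.4909 * 1.602e-19 = -7.864e-20 J
Step 3: Compute exponent = -dE_J / (kB * T) = -(-7.864e-20) / (1.381e-23 * 223.1) = 25.52
Step 4: P(E1)/P(E2) = exp(25.52) = 1.217e+11

1.217e+11


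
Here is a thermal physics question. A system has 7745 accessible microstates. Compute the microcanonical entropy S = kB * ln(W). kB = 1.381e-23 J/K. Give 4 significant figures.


Step 1: ln(W) = ln(7745) = 8.955
Step 2: S = kB * ln(W) = 1.381e-23 * 8.955
Step 3: S = 1.237e-22 J/K

1.237e-22


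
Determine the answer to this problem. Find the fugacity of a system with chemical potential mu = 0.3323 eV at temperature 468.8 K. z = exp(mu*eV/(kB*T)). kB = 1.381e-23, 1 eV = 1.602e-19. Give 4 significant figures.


Step 1: Convert mu to Joules: 0.3323*1.602e-19 = 5.323e-20 J
Step 2: kB*T = 1.381e-23*468.8 = 6.474e-21 J
Step 3: mu/(kB*T) = 8.223
Step 4: z = exp(8.223) = 3724

3724


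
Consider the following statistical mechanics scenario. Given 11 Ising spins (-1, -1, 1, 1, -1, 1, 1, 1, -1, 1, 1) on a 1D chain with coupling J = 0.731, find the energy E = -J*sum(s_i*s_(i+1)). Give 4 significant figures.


Step 1: Nearest-neighbor products: 1, -1, 1, -1, -1, 1, 1, -1, -1, 1
Step 2: Sum of products = 0
Step 3: E = -0.731 * 0 = 0

0


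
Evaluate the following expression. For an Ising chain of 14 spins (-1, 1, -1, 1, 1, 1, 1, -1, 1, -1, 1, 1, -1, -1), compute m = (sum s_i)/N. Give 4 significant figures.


Step 1: Count up spins (+1): 8, down spins (-1): 6
Step 2: Total magnetization M = 8 - 6 = 2
Step 3: m = M/N = 2/14 = 0.1429

0.1429


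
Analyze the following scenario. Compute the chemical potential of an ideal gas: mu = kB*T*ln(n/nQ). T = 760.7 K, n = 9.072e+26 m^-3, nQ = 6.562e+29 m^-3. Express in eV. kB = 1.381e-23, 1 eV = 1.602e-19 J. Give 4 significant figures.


Step 1: n/nQ = 9.072e+26/6.562e+29 = 0.001383
Step 2: ln(n/nQ) = -6.584
Step 3: mu = kB*T*ln(n/nQ) = 1.051e-20*-6.584 = -6.917e-20 J
Step 4: Convert to eV: -6.917e-20/1.602e-19 = -0.4317 eV

-0.4317


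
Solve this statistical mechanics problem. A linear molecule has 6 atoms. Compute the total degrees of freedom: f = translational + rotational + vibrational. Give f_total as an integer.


Step 1: Translational DOF = 3
Step 2: Rotational DOF (linear) = 2
Step 3: Vibrational DOF = 3*6 - 5 = 13
Step 4: Total = 3 + 2 + 13 = 18

18


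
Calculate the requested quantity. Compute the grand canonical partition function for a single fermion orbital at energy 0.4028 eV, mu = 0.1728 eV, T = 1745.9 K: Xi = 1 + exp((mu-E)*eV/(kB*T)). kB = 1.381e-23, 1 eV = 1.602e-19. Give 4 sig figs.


Step 1: (mu - E) = 0.1728 - 0.4028 = -0.23 eV
Step 2: x = (mu-E)*eV/(kB*T) = -0.23*1.602e-19/(1.381e-23*1745.9) = -1.528
Step 3: exp(x) = 0.2169
Step 4: Xi = 1 + 0.2169 = 1.217

1.217


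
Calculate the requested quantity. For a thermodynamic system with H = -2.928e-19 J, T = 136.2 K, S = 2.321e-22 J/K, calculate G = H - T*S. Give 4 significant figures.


Step 1: T*S = 136.2 * 2.321e-22 = 3.161e-20 J
Step 2: G = H - T*S = -2.928e-19 - 3.161e-20
Step 3: G = -3.244e-19 J

-3.244e-19


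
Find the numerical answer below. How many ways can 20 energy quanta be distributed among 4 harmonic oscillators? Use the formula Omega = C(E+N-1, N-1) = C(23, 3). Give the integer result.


Step 1: Use binomial coefficient C(23, 3)
Step 2: Numerator = 23! / 20!
Step 3: Denominator = 3!
Step 4: Omega = 1771

1771


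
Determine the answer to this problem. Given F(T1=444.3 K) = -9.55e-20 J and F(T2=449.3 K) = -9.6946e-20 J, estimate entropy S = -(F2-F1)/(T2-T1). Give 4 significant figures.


Step 1: dF = F2 - F1 = -9.6946e-20 - (-9.55e-20) = -1.446e-21 J
Step 2: dT = T2 - T1 = 449.3 - 444.3 = 5 K
Step 3: S = -dF/dT = -(-1.446e-21)/5 = 2.892e-22 J/K

2.892e-22


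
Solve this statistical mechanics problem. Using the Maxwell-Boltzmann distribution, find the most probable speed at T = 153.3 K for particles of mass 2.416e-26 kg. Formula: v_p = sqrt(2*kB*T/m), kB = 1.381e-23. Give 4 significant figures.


Step 1: Numerator = 2*kB*T = 2*1.381e-23*153.3 = 4.234e-21
Step 2: Ratio = 4.234e-21 / 2.416e-26 = 1.753e+05
Step 3: v_p = sqrt(1.753e+05) = 418.6 m/s

418.6


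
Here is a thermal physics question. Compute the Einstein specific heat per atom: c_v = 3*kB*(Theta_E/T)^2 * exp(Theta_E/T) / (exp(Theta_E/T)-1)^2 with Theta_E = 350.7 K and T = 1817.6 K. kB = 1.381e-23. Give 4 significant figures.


Step 1: x = Theta_E/T = 350.7/1817.6 = 0.1929
Step 2: x^2 = 0.03723
Step 3: exp(x) = 1.213
Step 4: c_v = 3*1.381e-23*0.03723*1.213/(1.213-1)^2 = 4.13e-23

4.13e-23


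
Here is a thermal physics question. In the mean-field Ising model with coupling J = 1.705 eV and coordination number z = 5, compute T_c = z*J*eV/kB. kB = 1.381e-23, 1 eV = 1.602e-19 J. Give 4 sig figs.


Step 1: z*J = 5*1.705 = 8.525 eV
Step 2: Convert to Joules: 8.525*1.602e-19 = 1.366e-18 J
Step 3: T_c = 1.366e-18 / 1.381e-23 = 9.889e+04 K

9.889e+04


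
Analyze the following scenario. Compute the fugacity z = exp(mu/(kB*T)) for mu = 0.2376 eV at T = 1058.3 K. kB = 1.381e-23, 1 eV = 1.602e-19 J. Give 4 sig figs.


Step 1: Convert mu to Joules: 0.2376*1.602e-19 = 3.806e-20 J
Step 2: kB*T = 1.381e-23*1058.3 = 1.462e-20 J
Step 3: mu/(kB*T) = 2.604
Step 4: z = exp(2.604) = 13.52

13.52


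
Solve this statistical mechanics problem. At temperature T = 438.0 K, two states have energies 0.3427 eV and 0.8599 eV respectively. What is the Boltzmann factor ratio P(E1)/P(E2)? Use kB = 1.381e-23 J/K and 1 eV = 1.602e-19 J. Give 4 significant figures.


Step 1: Compute energy difference dE = E1 - E2 = 0.3427 - 0.8599 = -0.5172 eV
Step 2: Convert to Joules: dE_J = -0.5172 * 1.602e-19 = -8.286e-20 J
Step 3: Compute exponent = -dE_J / (kB * T) = -(-8.286e-20) / (1.381e-23 * 438.0) = 13.7
Step 4: P(E1)/P(E2) = exp(13.7) = 8.89e+05

8.89e+05


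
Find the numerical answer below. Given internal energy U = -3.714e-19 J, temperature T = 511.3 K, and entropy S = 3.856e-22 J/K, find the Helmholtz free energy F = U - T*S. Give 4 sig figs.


Step 1: T*S = 511.3 * 3.856e-22 = 1.972e-19 J
Step 2: F = U - T*S = -3.714e-19 - 1.972e-19
Step 3: F = -5.686e-19 J

-5.686e-19


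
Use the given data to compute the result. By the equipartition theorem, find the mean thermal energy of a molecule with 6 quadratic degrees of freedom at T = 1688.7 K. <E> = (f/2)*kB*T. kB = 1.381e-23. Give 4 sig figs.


Step 1: f/2 = 6/2 = 3
Step 2: kB*T = 1.381e-23 * 1688.7 = 2.332e-20
Step 3: <E> = 3 * 2.332e-20 = 6.996e-20 J

6.996e-20


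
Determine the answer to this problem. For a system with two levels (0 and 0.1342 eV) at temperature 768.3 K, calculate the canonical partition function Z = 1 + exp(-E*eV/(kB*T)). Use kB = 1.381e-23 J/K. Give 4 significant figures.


Step 1: Compute beta*E = E*eV/(kB*T) = 0.1342*1.602e-19/(1.381e-23*768.3) = 2.026
Step 2: exp(-beta*E) = exp(-2.026) = 0.1318
Step 3: Z = 1 + 0.1318 = 1.132

1.132


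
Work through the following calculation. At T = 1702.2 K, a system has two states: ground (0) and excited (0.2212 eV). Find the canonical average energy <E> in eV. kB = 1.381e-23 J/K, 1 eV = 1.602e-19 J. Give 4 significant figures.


Step 1: beta*E = 0.2212*1.602e-19/(1.381e-23*1702.2) = 1.507
Step 2: exp(-beta*E) = 0.2215
Step 3: <E> = 0.2212*0.2215/(1+0.2215) = 0.04011 eV

0.04011


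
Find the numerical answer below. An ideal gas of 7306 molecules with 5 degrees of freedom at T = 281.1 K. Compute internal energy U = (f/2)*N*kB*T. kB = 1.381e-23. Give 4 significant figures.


Step 1: f/2 = 5/2 = 2.5
Step 2: N*kB*T = 7306*1.381e-23*281.1 = 2.836e-17
Step 3: U = 2.5 * 2.836e-17 = 7.09e-17 J

7.09e-17


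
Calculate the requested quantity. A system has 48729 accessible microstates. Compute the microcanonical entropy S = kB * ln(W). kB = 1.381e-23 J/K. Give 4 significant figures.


Step 1: ln(W) = ln(48729) = 10.79
Step 2: S = kB * ln(W) = 1.381e-23 * 10.79
Step 3: S = 1.491e-22 J/K

1.491e-22


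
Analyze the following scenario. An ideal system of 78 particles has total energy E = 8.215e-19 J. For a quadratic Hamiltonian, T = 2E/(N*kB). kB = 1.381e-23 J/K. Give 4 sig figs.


Step 1: Numerator = 2*E = 2*8.215e-19 = 1.643e-18 J
Step 2: Denominator = N*kB = 78*1.381e-23 = 1.077e-21
Step 3: T = 1.643e-18 / 1.077e-21 = 1525 K

1525


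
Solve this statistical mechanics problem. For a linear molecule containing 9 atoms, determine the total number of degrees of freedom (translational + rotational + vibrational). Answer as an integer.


Step 1: Translational DOF = 3
Step 2: Rotational DOF (linear) = 2
Step 3: Vibrational DOF = 3*9 - 5 = 22
Step 4: Total = 3 + 2 + 22 = 27

27


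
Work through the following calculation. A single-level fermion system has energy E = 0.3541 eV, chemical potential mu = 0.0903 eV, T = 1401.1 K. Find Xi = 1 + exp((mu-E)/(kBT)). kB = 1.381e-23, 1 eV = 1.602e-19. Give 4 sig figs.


Step 1: (mu - E) = 0.0903 - 0.3541 = -0.2638 eV
Step 2: x = (mu-E)*eV/(kB*T) = -0.2638*1.602e-19/(1.381e-23*1401.1) = -2.184
Step 3: exp(x) = 0.1126
Step 4: Xi = 1 + 0.1126 = 1.113

1.113


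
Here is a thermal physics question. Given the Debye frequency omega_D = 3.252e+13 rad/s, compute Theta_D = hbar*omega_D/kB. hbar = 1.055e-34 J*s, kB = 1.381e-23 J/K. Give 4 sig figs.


Step 1: hbar*omega_D = 1.055e-34 * 3.252e+13 = 3.431e-21 J
Step 2: Theta_D = 3.431e-21 / 1.381e-23
Step 3: Theta_D = 248.4 K

248.4


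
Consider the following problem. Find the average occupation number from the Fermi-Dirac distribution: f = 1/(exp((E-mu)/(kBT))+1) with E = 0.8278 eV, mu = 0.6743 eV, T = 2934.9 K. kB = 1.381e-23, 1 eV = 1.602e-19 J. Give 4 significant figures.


Step 1: (E - mu) = 0.8278 - 0.6743 = 0.1535 eV
Step 2: Convert: (E-mu)*eV = 2.459e-20 J
Step 3: x = (E-mu)*eV/(kB*T) = 0.6067
Step 4: f = 1/(exp(0.6067)+1) = 0.3528

0.3528


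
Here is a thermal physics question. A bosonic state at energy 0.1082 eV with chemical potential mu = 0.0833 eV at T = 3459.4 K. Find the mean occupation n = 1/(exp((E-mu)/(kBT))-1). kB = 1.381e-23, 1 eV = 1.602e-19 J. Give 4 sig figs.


Step 1: (E - mu) = 0.0249 eV
Step 2: x = (E-mu)*eV/(kB*T) = 0.0249*1.602e-19/(1.381e-23*3459.4) = 0.0835
Step 3: exp(x) = 1.087
Step 4: n = 1/(exp(x)-1) = 11.48

11.48


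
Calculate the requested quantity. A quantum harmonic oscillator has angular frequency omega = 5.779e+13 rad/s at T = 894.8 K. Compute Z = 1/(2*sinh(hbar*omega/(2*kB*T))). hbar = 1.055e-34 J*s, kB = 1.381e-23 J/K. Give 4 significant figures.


Step 1: Compute x = hbar*omega/(kB*T) = 1.055e-34*5.779e+13/(1.381e-23*894.8) = 0.4934
Step 2: x/2 = 0.2467
Step 3: sinh(x/2) = 0.2492
Step 4: Z = 1/(2*0.2492) = 2.006

2.006


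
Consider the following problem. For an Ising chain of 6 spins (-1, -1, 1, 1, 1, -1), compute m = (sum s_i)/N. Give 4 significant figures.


Step 1: Count up spins (+1): 3, down spins (-1): 3
Step 2: Total magnetization M = 3 - 3 = 0
Step 3: m = M/N = 0/6 = 0

0


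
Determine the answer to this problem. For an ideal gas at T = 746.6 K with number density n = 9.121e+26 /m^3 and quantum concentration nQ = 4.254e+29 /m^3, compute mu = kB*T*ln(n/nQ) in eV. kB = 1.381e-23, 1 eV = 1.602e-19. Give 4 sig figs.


Step 1: n/nQ = 9.121e+26/4.254e+29 = 0.002144
Step 2: ln(n/nQ) = -6.145
Step 3: mu = kB*T*ln(n/nQ) = 1.031e-20*-6.145 = -6.336e-20 J
Step 4: Convert to eV: -6.336e-20/1.602e-19 = -0.3955 eV

-0.3955


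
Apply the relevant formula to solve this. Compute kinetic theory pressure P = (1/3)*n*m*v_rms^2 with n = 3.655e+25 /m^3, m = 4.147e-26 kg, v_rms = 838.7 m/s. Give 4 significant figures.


Step 1: v_rms^2 = 838.7^2 = 7.034e+05
Step 2: n*m = 3.655e+25*4.147e-26 = 1.516
Step 3: P = (1/3)*1.516*7.034e+05 = 3.554e+05 Pa

3.554e+05


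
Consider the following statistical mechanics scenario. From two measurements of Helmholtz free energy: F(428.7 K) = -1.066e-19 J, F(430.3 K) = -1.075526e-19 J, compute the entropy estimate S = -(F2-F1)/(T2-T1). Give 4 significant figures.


Step 1: dF = F2 - F1 = -1.075526e-19 - (-1.066e-19) = -9.526e-22 J
Step 2: dT = T2 - T1 = 430.3 - 428.7 = 1.6 K
Step 3: S = -dF/dT = -(-9.526e-22)/1.6 = 5.954e-22 J/K

5.954e-22


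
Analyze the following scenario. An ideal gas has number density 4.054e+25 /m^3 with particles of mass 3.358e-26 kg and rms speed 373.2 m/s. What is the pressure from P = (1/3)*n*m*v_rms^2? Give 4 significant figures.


Step 1: v_rms^2 = 373.2^2 = 1.393e+05
Step 2: n*m = 4.054e+25*3.358e-26 = 1.361
Step 3: P = (1/3)*1.361*1.393e+05 = 6.32e+04 Pa

6.32e+04


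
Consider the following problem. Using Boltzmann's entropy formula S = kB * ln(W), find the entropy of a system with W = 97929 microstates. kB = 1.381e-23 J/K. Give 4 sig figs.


Step 1: ln(W) = ln(97929) = 11.49
Step 2: S = kB * ln(W) = 1.381e-23 * 11.49
Step 3: S = 1.587e-22 J/K

1.587e-22


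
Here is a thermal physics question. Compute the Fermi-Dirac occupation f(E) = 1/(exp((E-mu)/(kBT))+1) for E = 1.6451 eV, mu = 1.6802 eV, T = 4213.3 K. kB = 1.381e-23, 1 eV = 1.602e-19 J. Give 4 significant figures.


Step 1: (E - mu) = 1.6451 - 1.6802 = -0.0351 eV
Step 2: Convert: (E-mu)*eV = -5.623e-21 J
Step 3: x = (E-mu)*eV/(kB*T) = -0.09664
Step 4: f = 1/(exp(-0.09664)+1) = 0.5241

0.5241


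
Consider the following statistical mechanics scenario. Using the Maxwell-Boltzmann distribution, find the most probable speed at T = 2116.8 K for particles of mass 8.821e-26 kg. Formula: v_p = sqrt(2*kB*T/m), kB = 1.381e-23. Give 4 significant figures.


Step 1: Numerator = 2*kB*T = 2*1.381e-23*2116.8 = 5.847e-20
Step 2: Ratio = 5.847e-20 / 8.821e-26 = 6.628e+05
Step 3: v_p = sqrt(6.628e+05) = 814.1 m/s

814.1


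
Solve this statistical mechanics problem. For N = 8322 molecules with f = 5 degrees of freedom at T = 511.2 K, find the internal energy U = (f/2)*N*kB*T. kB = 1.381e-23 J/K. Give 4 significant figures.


Step 1: f/2 = 5/2 = 2.5
Step 2: N*kB*T = 8322*1.381e-23*511.2 = 5.875e-17
Step 3: U = 2.5 * 5.875e-17 = 1.469e-16 J

1.469e-16


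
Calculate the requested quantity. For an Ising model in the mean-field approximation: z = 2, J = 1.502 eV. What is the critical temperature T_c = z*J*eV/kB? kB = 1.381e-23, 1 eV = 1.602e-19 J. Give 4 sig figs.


Step 1: z*J = 2*1.502 = 3.004 eV
Step 2: Convert to Joules: 3.004*1.602e-19 = 4.812e-19 J
Step 3: T_c = 4.812e-19 / 1.381e-23 = 3.485e+04 K

3.485e+04


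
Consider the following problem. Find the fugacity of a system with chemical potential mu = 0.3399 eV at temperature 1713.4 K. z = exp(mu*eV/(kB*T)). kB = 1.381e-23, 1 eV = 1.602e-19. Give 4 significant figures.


Step 1: Convert mu to Joules: 0.3399*1.602e-19 = 5.445e-20 J
Step 2: kB*T = 1.381e-23*1713.4 = 2.366e-20 J
Step 3: mu/(kB*T) = 2.301
Step 4: z = exp(2.301) = 9.987

9.987


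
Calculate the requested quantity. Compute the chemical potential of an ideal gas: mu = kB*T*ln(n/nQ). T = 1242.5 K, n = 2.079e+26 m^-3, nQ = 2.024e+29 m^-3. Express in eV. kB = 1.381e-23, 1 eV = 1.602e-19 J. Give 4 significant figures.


Step 1: n/nQ = 2.079e+26/2.024e+29 = 0.001027
Step 2: ln(n/nQ) = -6.881
Step 3: mu = kB*T*ln(n/nQ) = 1.716e-20*-6.881 = -1.181e-19 J
Step 4: Convert to eV: -1.181e-19/1.602e-19 = -0.737 eV

-0.737


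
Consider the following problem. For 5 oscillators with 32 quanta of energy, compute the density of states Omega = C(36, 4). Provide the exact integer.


Step 1: Use binomial coefficient C(36, 4)
Step 2: Numerator = 36! / 32!
Step 3: Denominator = 4!
Step 4: Omega = 58905

58905


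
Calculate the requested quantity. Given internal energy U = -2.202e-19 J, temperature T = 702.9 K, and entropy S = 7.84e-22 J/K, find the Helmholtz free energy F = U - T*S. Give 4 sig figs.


Step 1: T*S = 702.9 * 7.84e-22 = 5.511e-19 J
Step 2: F = U - T*S = -2.202e-19 - 5.511e-19
Step 3: F = -7.713e-19 J

-7.713e-19


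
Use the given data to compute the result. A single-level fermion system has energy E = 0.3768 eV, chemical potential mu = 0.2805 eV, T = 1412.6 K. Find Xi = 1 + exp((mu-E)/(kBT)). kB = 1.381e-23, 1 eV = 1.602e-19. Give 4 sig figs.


Step 1: (mu - E) = 0.2805 - 0.3768 = -0.0963 eV
Step 2: x = (mu-E)*eV/(kB*T) = -0.0963*1.602e-19/(1.381e-23*1412.6) = -0.7908
Step 3: exp(x) = 0.4535
Step 4: Xi = 1 + 0.4535 = 1.453

1.453


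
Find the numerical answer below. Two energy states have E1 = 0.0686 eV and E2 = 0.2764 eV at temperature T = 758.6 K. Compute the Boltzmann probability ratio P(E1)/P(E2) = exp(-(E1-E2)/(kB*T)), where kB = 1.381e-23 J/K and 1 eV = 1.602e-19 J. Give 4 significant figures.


Step 1: Compute energy difference dE = E1 - E2 = 0.0686 - 0.2764 = -0.2078 eV
Step 2: Convert to Joules: dE_J = -0.2078 * 1.602e-19 = -3.329e-20 J
Step 3: Compute exponent = -dE_J / (kB * T) = -(-3.329e-20) / (1.381e-23 * 758.6) = 3.178
Step 4: P(E1)/P(E2) = exp(3.178) = 23.99

23.99


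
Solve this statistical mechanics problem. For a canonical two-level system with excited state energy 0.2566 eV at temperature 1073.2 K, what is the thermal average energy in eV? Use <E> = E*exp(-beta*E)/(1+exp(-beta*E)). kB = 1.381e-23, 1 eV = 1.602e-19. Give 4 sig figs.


Step 1: beta*E = 0.2566*1.602e-19/(1.381e-23*1073.2) = 2.774
Step 2: exp(-beta*E) = 0.06244
Step 3: <E> = 0.2566*0.06244/(1+0.06244) = 0.01508 eV

0.01508


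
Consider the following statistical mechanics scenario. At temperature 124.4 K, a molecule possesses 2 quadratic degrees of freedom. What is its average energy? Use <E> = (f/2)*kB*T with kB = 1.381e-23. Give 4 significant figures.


Step 1: f/2 = 2/2 = 1
Step 2: kB*T = 1.381e-23 * 124.4 = 1.718e-21
Step 3: <E> = 1 * 1.718e-21 = 1.718e-21 J

1.718e-21


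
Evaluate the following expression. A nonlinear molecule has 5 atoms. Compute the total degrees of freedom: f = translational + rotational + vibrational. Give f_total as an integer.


Step 1: Translational DOF = 3
Step 2: Rotational DOF (nonlinear) = 3
Step 3: Vibrational DOF = 3*5 - 6 = 9
Step 4: Total = 3 + 3 + 9 = 15

15


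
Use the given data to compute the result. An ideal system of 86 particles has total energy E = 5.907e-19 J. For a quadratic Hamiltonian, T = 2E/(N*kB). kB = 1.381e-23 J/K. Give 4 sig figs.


Step 1: Numerator = 2*E = 2*5.907e-19 = 1.181e-18 J
Step 2: Denominator = N*kB = 86*1.381e-23 = 1.188e-21
Step 3: T = 1.181e-18 / 1.188e-21 = 994.7 K

994.7


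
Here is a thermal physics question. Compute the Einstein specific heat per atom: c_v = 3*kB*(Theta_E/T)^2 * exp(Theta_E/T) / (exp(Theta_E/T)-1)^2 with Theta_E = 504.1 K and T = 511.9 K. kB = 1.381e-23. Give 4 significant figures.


Step 1: x = Theta_E/T = 504.1/511.9 = 0.9848
Step 2: x^2 = 0.9698
Step 3: exp(x) = 2.677
Step 4: c_v = 3*1.381e-23*0.9698*2.677/(2.677-1)^2 = 3.824e-23

3.824e-23


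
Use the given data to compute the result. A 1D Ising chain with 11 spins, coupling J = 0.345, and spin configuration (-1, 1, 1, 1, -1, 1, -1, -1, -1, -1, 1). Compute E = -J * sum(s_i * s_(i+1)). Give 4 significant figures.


Step 1: Nearest-neighbor products: -1, 1, 1, -1, -1, -1, 1, 1, 1, -1
Step 2: Sum of products = 0
Step 3: E = -0.345 * 0 = 0

0


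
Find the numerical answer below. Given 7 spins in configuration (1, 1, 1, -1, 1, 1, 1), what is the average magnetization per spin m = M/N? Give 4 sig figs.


Step 1: Count up spins (+1): 6, down spins (-1): 1
Step 2: Total magnetization M = 6 - 1 = 5
Step 3: m = M/N = 5/7 = 0.7143

0.7143


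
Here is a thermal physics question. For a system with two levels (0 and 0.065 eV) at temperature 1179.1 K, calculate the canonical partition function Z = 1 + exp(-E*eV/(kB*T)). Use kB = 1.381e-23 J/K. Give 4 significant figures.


Step 1: Compute beta*E = E*eV/(kB*T) = 0.065*1.602e-19/(1.381e-23*1179.1) = 0.6395
Step 2: exp(-beta*E) = exp(-0.6395) = 0.5276
Step 3: Z = 1 + 0.5276 = 1.528

1.528


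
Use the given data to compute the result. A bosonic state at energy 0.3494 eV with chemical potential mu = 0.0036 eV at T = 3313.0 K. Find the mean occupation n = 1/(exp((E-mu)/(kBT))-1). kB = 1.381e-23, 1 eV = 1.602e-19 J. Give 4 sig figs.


Step 1: (E - mu) = 0.3458 eV
Step 2: x = (E-mu)*eV/(kB*T) = 0.3458*1.602e-19/(1.381e-23*3313.0) = 1.211
Step 3: exp(x) = 3.356
Step 4: n = 1/(exp(x)-1) = 0.4244

0.4244


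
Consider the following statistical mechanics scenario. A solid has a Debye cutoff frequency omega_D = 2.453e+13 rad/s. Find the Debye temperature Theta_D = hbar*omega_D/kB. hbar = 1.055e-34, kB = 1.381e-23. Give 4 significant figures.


Step 1: hbar*omega_D = 1.055e-34 * 2.453e+13 = 2.588e-21 J
Step 2: Theta_D = 2.588e-21 / 1.381e-23
Step 3: Theta_D = 187.4 K

187.4


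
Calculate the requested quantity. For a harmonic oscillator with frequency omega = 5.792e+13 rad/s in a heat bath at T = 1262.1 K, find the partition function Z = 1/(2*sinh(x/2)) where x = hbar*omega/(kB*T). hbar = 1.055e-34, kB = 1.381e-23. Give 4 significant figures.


Step 1: Compute x = hbar*omega/(kB*T) = 1.055e-34*5.792e+13/(1.381e-23*1262.1) = 0.3506
Step 2: x/2 = 0.1753
Step 3: sinh(x/2) = 0.1762
Step 4: Z = 1/(2*0.1762) = 2.838

2.838


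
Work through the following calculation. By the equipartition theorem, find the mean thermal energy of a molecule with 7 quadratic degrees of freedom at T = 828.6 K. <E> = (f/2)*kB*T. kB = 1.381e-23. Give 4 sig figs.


Step 1: f/2 = 7/2 = 3.5
Step 2: kB*T = 1.381e-23 * 828.6 = 1.144e-20
Step 3: <E> = 3.5 * 1.144e-20 = 4.005e-20 J

4.005e-20


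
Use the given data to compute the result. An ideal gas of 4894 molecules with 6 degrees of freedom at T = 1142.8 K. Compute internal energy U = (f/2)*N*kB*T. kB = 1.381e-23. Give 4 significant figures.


Step 1: f/2 = 6/2 = 3.0
Step 2: N*kB*T = 4894*1.381e-23*1142.8 = 7.724e-17
Step 3: U = 3.0 * 7.724e-17 = 2.317e-16 J

2.317e-16


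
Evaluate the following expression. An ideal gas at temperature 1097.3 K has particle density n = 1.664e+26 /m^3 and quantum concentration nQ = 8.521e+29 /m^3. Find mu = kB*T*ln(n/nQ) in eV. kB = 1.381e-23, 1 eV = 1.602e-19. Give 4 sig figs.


Step 1: n/nQ = 1.664e+26/8.521e+29 = 0.0001953
Step 2: ln(n/nQ) = -8.541
Step 3: mu = kB*T*ln(n/nQ) = 1.515e-20*-8.541 = -1.294e-19 J
Step 4: Convert to eV: -1.294e-19/1.602e-19 = -0.8079 eV

-0.8079


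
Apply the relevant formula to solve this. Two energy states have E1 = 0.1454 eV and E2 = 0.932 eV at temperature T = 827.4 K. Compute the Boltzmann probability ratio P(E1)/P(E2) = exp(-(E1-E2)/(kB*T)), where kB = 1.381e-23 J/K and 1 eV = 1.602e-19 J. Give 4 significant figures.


Step 1: Compute energy difference dE = E1 - E2 = 0.1454 - 0.932 = -0.7866 eV
Step 2: Convert to Joules: dE_J = -0.7866 * 1.602e-19 = -1.26e-19 J
Step 3: Compute exponent = -dE_J / (kB * T) = -(-1.26e-19) / (1.381e-23 * 827.4) = 11.03
Step 4: P(E1)/P(E2) = exp(11.03) = 6.159e+04

6.159e+04


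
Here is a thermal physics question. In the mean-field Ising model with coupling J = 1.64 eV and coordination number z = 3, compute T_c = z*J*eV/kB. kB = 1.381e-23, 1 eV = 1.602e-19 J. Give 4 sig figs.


Step 1: z*J = 3*1.64 = 4.92 eV
Step 2: Convert to Joules: 4.92*1.602e-19 = 7.882e-19 J
Step 3: T_c = 7.882e-19 / 1.381e-23 = 5.707e+04 K

5.707e+04


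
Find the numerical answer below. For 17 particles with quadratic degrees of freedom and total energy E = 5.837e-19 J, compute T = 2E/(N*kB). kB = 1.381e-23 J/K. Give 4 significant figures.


Step 1: Numerator = 2*E = 2*5.837e-19 = 1.167e-18 J
Step 2: Denominator = N*kB = 17*1.381e-23 = 2.348e-22
Step 3: T = 1.167e-18 / 2.348e-22 = 4973 K

4973


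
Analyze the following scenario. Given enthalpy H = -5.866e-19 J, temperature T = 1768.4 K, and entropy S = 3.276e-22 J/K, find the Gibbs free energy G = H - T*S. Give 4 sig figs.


Step 1: T*S = 1768.4 * 3.276e-22 = 5.793e-19 J
Step 2: G = H - T*S = -5.866e-19 - 5.793e-19
Step 3: G = -1.166e-18 J

-1.166e-18


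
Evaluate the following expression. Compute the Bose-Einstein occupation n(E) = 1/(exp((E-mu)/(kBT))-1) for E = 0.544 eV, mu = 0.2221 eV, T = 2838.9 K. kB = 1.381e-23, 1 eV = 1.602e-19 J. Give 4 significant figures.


Step 1: (E - mu) = 0.3219 eV
Step 2: x = (E-mu)*eV/(kB*T) = 0.3219*1.602e-19/(1.381e-23*2838.9) = 1.315
Step 3: exp(x) = 3.726
Step 4: n = 1/(exp(x)-1) = 0.3668

0.3668


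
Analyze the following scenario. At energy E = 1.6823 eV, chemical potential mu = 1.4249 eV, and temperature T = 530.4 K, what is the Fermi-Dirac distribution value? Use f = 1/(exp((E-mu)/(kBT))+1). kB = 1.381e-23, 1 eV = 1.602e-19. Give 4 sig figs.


Step 1: (E - mu) = 1.6823 - 1.4249 = 0.2574 eV
Step 2: Convert: (E-mu)*eV = 4.124e-20 J
Step 3: x = (E-mu)*eV/(kB*T) = 5.63
Step 4: f = 1/(exp(5.63)+1) = 0.003577

0.003577


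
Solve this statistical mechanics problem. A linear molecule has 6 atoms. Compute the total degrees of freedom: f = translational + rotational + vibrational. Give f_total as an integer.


Step 1: Translational DOF = 3
Step 2: Rotational DOF (linear) = 2
Step 3: Vibrational DOF = 3*6 - 5 = 13
Step 4: Total = 3 + 2 + 13 = 18

18


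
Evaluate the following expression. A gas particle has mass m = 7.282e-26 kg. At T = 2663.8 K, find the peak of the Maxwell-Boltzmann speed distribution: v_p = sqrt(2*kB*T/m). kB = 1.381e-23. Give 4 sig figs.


Step 1: Numerator = 2*kB*T = 2*1.381e-23*2663.8 = 7.357e-20
Step 2: Ratio = 7.357e-20 / 7.282e-26 = 1.01e+06
Step 3: v_p = sqrt(1.01e+06) = 1005 m/s

1005


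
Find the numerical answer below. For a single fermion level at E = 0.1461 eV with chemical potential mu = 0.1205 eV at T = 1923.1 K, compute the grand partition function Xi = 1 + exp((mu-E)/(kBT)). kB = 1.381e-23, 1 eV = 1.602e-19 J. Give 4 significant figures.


Step 1: (mu - E) = 0.1205 - 0.1461 = -0.0256 eV
Step 2: x = (mu-E)*eV/(kB*T) = -0.0256*1.602e-19/(1.381e-23*1923.1) = -0.1544
Step 3: exp(x) = 0.8569
Step 4: Xi = 1 + 0.8569 = 1.857

1.857


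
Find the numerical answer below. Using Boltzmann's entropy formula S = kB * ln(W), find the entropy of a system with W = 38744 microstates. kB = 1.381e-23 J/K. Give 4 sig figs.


Step 1: ln(W) = ln(38744) = 10.56
Step 2: S = kB * ln(W) = 1.381e-23 * 10.56
Step 3: S = 1.459e-22 J/K

1.459e-22
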